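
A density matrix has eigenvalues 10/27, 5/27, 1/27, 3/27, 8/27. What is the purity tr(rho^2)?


tr(rho^2) = sum of eigenvalues squared
= (10/27)^2 + (5/27)^2 + (1/27)^2 + (3/27)^2 + (8/27)^2
= (100 + 25 + 1 + 9 + 64) / 729
= 199/729
= 0.2730

0.2730


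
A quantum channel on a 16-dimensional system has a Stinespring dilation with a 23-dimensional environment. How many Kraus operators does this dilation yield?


Tracing out the environment in an orthonormal basis {|i>_E} gives Kraus operators K_i = <i|_E U |0>_E.
Number of Kraus operators = dim(H_env) = d_env
= 23

23


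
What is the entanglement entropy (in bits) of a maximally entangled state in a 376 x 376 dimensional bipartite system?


For a maximally entangled state in d x d:
S = log2(d) = log2(376)
= 8.5546

8.5546


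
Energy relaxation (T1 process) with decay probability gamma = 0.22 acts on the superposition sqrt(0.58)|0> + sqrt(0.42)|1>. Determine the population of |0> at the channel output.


For amplitude damping with parameter gamma on state sqrt(a)|0> + sqrt(b)|1>:
alpha^2 = 0.58, beta^2 = 0.42
P(|0>) = alpha^2 + gamma * beta^2
= 0.58 + 0.22 * 0.42
= 0.58 + 0.0924
= 0.6724

0.6724


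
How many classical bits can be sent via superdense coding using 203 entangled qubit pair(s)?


Superdense coding allows 2 classical bits per shared entangled pair.
203 pair(s) -> 2 * 203 = 406 classical bits

406


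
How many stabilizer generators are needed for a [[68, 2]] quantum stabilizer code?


For an [[n,k]] stabilizer code:
Number of stabilizer generators = n - k
= 68 - 2
= 66

66


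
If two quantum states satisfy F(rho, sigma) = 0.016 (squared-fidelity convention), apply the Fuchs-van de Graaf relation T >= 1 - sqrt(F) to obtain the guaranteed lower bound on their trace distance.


Fuchs-van de Graaf (squared-fidelity convention): 1 - sqrt(F) <= T <= sqrt(1 - F).
Lower bound: T >= 1 - sqrt(F)
sqrt(F) = sqrt(0.016) = 0.1265
T >= 1 - 0.1265
T >= 0.8735

0.8735


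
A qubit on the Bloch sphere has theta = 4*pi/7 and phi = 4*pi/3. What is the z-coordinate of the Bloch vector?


theta = 1.7952, phi = 4.1888
r_z = cos(theta) = -0.2225

-0.2225


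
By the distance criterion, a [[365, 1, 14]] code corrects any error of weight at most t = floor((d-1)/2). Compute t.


Code parameters: [[365, 1, 14]], distance d = 14.
Number of correctable errors = floor((d-1)/2)
= floor((14 - 1)/2)
= floor(13/2)
= 6

6


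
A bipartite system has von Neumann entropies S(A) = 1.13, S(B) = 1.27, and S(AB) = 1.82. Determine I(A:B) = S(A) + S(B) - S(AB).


I(A:B) = S(A) + S(B) - S(AB)
= 1.13 + 1.27 - 1.82
= 0.5800

0.5800


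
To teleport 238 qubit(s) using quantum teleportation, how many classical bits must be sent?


Quantum teleportation requires 2 classical bits per qubit teleported.
238 qubit(s) -> 2 * 238 = 476 classical bits

476


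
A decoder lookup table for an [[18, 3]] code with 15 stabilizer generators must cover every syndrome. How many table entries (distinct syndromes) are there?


Each stabilizer generator gives a binary (+1 or -1) measurement outcome.
With 15 independent generators:
Total syndromes = 2^15
= 32768

32768


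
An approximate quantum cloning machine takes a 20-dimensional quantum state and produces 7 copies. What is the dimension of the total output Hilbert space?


Output space = H^(tensor 7) where dim(H) = 20
dim = 20^7
= 400 (after 2 factors)
= 8000 (after 3 factors)
= 160000 (after 4 factors)
= 3200000 (after 5 factors)
= 64000000 (after 6 factors)
= 1280000000 (after 7 factors)
= 1280000000

1280000000


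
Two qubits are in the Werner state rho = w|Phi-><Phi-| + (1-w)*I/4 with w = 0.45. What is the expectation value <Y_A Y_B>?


|Phi-> = (|00> - |11>)/sqrt(2)
For the pure Bell state, <Y_A Y_B> = +1 (Bell-state Pauli correlator).
The maximally-mixed part I/4 has tr(I/4 * P tensor P) = 0 for any traceless Pauli P.
So <Y_A Y_B>_rho = w * (+1) + (1 - w) * 0
= 0.45 * (+1)
= 0.4500

0.4500


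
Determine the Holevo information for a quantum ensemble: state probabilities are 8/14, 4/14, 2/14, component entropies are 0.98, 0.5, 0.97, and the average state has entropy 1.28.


chi = S(rho) - sum_i p_i * S(rho_i)
Weighted entropy = 8/14 * 0.98 + 4/14 * 0.5 + 2/14 * 0.97
= 0.8414
chi = 1.28 - 0.8414
= 0.4386

0.4386


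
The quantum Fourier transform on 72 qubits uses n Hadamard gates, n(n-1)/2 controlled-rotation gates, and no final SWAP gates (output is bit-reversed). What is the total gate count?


Hadamard gates: 72
Controlled rotations: n*(n-1)/2 = 72*71/2 = 2556
SWAP gates: 0 (omitted)
Total = 72 + 2556
= 2628

2628


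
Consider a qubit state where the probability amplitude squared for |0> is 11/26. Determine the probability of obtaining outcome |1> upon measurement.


|alpha|^2 = 11/26 = 0.4231
|beta|^2 = 1 - 11/26 = 15/26 = 0.5769
P(|1>) = |beta|^2 = 0.5769

0.5769


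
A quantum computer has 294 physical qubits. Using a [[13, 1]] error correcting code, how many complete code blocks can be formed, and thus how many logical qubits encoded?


Each code block uses 13 physical qubits for 1 logical qubit(s).
Number of complete blocks = floor(294 / 13) = 22
Logical qubits = 22 * 1
= 22

22


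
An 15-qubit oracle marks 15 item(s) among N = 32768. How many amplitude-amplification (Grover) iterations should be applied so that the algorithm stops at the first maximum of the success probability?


After j Grover iterations the success probability is P(j) = sin^2((2j+1)*theta), where sin(theta) = sqrt(k/N).
N = 2^15 = 32768, k = 15
sin(theta) = sqrt(k/N) = 0.0213954124
theta = arcsin(sqrt(k/N)) = 0.02139704508 rad
P(j) reaches its first maximum when (2j+1)*theta is as close as possible to pi/2, i.e. j = round(pi/(4*theta) - 1/2).
pi/(4*theta) - 1/2 = 36.2059
(For comparison, the common estimate pi/4 * sqrt(N/k) = 36.7087; the exact maximiser is used here.)
Optimal iterations = 36

36


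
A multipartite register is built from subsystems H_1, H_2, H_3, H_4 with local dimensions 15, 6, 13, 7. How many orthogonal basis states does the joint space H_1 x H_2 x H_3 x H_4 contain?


dim(H_1 x H_2 x H_3 x H_4) = 15 * 6 * 13 * 7
= 90 * 13 * 7
= 1170 * 7
= 8190

8190


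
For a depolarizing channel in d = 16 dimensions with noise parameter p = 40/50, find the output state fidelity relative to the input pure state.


F = (1-p) + p/d
= (1 - 0.8000) + 0.8000/16
= 0.2000 + 0.0500
= 0.2500

0.2500


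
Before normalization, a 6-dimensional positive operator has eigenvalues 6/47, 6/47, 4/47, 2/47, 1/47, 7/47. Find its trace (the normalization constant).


tr(M) = sum of eigenvalues
= 6/47 + 6/47 + 4/47 + 2/47 + 1/47 + 7/47
= 26/47
= 0.5532

0.5532


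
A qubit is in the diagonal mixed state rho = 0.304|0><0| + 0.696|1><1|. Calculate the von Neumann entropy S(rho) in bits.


S = -p*log2(p) - (1-p)*log2(1-p)
p = 0.3040, 1-p = 0.6960
= -0.3040 * log2(0.3040) - 0.6960 * log2(0.6960)
= -(-0.5222) - (-0.3639)
= 0.8861

0.8861


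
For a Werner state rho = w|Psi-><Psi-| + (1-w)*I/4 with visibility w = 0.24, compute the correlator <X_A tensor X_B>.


|Psi-> = (|01> - |10>)/sqrt(2)
For the pure Bell state, <X_A X_B> = -1 (Bell-state Pauli correlator).
The maximally-mixed part I/4 has tr(I/4 * P tensor P) = 0 for any traceless Pauli P.
So <X_A X_B>_rho = w * (-1) + (1 - w) * 0
= 0.24 * (-1)
= -0.2400

-0.2400


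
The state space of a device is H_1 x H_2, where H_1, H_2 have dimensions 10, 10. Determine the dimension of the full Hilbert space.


dim(H_1 x H_2) = 10 * 10
= 100

100


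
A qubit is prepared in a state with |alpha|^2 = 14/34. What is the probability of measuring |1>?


|alpha|^2 = 14/34 = 0.4118
|beta|^2 = 1 - 14/34 = 20/34 = 0.5882
P(|1>) = |beta|^2 = 0.5882

0.5882


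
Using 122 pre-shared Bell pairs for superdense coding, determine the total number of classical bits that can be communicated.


Superdense coding allows 2 classical bits per shared entangled pair.
122 pair(s) -> 2 * 122 = 244 classical bits

244


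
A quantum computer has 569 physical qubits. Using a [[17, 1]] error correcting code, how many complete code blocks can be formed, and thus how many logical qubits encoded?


Each code block uses 17 physical qubits for 1 logical qubit(s).
Number of complete blocks = floor(569 / 17) = 33
Logical qubits = 33 * 1
= 33

33


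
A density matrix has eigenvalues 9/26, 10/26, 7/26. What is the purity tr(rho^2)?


tr(rho^2) = sum of eigenvalues squared
= (9/26)^2 + (10/26)^2 + (7/26)^2
= (81 + 100 + 49) / 676
= 230/676
= 0.3402

0.3402


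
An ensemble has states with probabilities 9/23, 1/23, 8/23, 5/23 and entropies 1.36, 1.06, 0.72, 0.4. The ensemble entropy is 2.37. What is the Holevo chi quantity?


chi = S(rho) - sum_i p_i * S(rho_i)
Weighted entropy = 9/23 * 1.36 + 1/23 * 1.06 + 8/23 * 0.72 + 5/23 * 0.4
= 0.9157
chi = 2.37 - 0.9157
= 1.4543

1.4543


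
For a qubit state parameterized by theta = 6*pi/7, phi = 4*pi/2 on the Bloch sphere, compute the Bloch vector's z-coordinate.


theta = 2.6928, phi = 6.2832
r_z = cos(theta) = -0.9010

-0.9010


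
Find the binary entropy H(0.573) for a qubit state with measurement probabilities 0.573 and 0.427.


S = -p*log2(p) - (1-p)*log2(1-p)
p = 0.5730, 1-p = 0.4270
= -0.5730 * log2(0.5730) - 0.4270 * log2(0.4270)
= -(-0.4603) - (-0.5242)
= 0.9846

0.9846


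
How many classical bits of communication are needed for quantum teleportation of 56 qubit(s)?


Quantum teleportation requires 2 classical bits per qubit teleported.
56 qubit(s) -> 2 * 56 = 112 classical bits

112


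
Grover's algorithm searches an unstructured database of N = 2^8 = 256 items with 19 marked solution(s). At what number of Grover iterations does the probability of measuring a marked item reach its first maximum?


After j Grover iterations the success probability is P(j) = sin^2((2j+1)*theta), where sin(theta) = sqrt(k/N).
N = 2^8 = 256, k = 19
sin(theta) = sqrt(k/N) = 0.272431184
theta = arcsin(sqrt(k/N)) = 0.2759188888 rad
P(j) reaches its first maximum when (2j+1)*theta is as close as possible to pi/2, i.e. j = round(pi/(4*theta) - 1/2).
pi/(4*theta) - 1/2 = 2.3465
(For comparison, the common estimate pi/4 * sqrt(N/k) = 2.8829; the exact maximiser is used here.)
Optimal iterations = 2

2


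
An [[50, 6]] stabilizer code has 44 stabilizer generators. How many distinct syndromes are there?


Each stabilizer generator gives a binary (+1 or -1) measurement outcome.
With 44 independent generators:
Total syndromes = 2^44
= 17592186044416

17592186044416


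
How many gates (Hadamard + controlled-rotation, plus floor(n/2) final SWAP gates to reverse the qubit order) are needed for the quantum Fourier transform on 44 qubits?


Hadamard gates: 44
Controlled rotations: n*(n-1)/2 = 44*43/2 = 946
SWAP gates: floor(n/2) = floor(44/2) = 22
Total = 44 + 946 + 22
= 1012

1012


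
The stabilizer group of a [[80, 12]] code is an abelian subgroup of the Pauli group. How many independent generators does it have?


For an [[n,k]] stabilizer code:
Number of stabilizer generators = n - k
= 80 - 12
= 68

68


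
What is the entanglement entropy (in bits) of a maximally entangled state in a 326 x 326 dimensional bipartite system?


For a maximally entangled state in d x d:
S = log2(d) = log2(326)
= 8.3487

8.3487


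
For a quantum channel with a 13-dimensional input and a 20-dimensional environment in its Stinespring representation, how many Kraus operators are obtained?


Tracing out the environment in an orthonormal basis {|i>_E} gives Kraus operators K_i = <i|_E U |0>_E.
Number of Kraus operators = dim(H_env) = d_env
= 20

20


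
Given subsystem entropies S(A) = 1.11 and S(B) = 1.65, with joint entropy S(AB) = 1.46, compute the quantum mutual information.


I(A:B) = S(A) + S(B) - S(AB)
= 1.11 + 1.65 - 1.46
= 1.3000

1.3000


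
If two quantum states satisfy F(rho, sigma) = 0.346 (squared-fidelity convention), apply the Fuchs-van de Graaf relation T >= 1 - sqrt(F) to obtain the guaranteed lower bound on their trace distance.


Fuchs-van de Graaf (squared-fidelity convention): 1 - sqrt(F) <= T <= sqrt(1 - F).
Lower bound: T >= 1 - sqrt(F)
sqrt(F) = sqrt(0.346) = 0.5882
T >= 1 - 0.5882
T >= 0.4118

0.4118


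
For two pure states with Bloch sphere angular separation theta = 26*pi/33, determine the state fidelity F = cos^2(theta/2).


For states separated by angle theta on Bloch sphere:
F = cos^2(theta/2)
theta = 26*pi/33 = 2.4752
theta/2 = 1.2376
cos(theta/2) = 0.3271
F = 0.1070

0.1070


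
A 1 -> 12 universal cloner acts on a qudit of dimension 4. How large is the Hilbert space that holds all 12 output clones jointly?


Output space = H^(tensor 12) where dim(H) = 4
dim = 4^12
= 16 (after 2 factors)
= 64 (after 3 factors)
= 256 (after 4 factors)
= 1024 (after 5 factors)
= 4096 (after 6 factors)
= 16384 (after 7 factors)
= 65536 (after 8 factors)
= 262144 (after 9 factors)
= 1048576 (after 10 factors)
= 4194304 (after 11 factors)
= 16777216 (after 12 factors)
= 16777216

16777216


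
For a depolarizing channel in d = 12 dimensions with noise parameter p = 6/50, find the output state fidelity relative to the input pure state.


F = (1-p) + p/d
= (1 - 0.1200) + 0.1200/12
= 0.8800 + 0.0100
= 0.8900

0.8900


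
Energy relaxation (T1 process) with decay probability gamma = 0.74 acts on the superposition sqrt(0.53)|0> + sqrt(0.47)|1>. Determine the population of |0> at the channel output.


For amplitude damping with parameter gamma on state sqrt(a)|0> + sqrt(b)|1>:
alpha^2 = 0.53, beta^2 = 0.47
P(|0>) = alpha^2 + gamma * beta^2
= 0.53 + 0.74 * 0.47
= 0.53 + 0.3478
= 0.8778

0.8778


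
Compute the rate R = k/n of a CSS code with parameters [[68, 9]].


Code rate R = k/n
= 9/68
= 0.1324

0.1324


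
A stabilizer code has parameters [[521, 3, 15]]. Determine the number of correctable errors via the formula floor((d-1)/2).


Code parameters: [[521, 3, 15]], distance d = 15.
Number of correctable errors = floor((d-1)/2)
= floor((15 - 1)/2)
= floor(14/2)
= 7

7


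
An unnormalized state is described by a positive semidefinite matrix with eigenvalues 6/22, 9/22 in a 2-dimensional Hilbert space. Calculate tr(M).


tr(M) = sum of eigenvalues
= 6/22 + 9/22
= 15/22
= 0.6818

0.6818


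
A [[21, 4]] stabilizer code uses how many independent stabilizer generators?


For an [[n,k]] stabilizer code:
Number of stabilizer generators = n - k
= 21 - 4
= 17

17


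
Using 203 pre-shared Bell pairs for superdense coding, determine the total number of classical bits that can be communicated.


Superdense coding allows 2 classical bits per shared entangled pair.
203 pair(s) -> 2 * 203 = 406 classical bits

406


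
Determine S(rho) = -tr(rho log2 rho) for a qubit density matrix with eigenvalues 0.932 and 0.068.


S = -p*log2(p) - (1-p)*log2(1-p)
p = 0.9320, 1-p = 0.0680
= -0.9320 * log2(0.9320) - 0.0680 * log2(0.0680)
= -(-0.0947) - (-0.2637)
= 0.3584

0.3584


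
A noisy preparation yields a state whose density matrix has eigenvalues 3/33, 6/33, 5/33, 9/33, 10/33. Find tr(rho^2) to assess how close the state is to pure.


tr(rho^2) = sum of eigenvalues squared
= (3/33)^2 + (6/33)^2 + (5/33)^2 + (9/33)^2 + (10/33)^2
= (9 + 36 + 25 + 81 + 100) / 1089
= 251/1089
= 0.2305

0.2305


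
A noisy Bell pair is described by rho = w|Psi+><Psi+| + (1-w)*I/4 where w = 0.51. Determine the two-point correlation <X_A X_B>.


|Psi+> = (|01> + |10>)/sqrt(2)
For the pure Bell state, <X_A X_B> = +1 (Bell-state Pauli correlator).
The maximally-mixed part I/4 has tr(I/4 * P tensor P) = 0 for any traceless Pauli P.
So <X_A X_B>_rho = w * (+1) + (1 - w) * 0
= 0.51 * (+1)
= 0.5100

0.5100


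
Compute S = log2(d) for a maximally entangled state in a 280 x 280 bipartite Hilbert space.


For a maximally entangled state in d x d:
S = log2(d) = log2(280)
= 8.1293

8.1293


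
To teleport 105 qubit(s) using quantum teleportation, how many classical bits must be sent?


Quantum teleportation requires 2 classical bits per qubit teleported.
105 qubit(s) -> 2 * 105 = 210 classical bits

210


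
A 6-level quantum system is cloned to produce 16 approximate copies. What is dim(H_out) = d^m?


Output space = H^(tensor 16) where dim(H) = 6
dim = 6^16
= 36 (after 2 factors)
= 216 (after 3 factors)
= 1296 (after 4 factors)
= 7776 (after 5 factors)
= 46656 (after 6 factors)
= 279936 (after 7 factors)
= 1679616 (after 8 factors)
= 10077696 (after 9 factors)
= 60466176 (after 10 factors)
= 362797056 (after 11 factors)
= 2176782336 (after 12 factors)
= 13060694016 (after 13 factors)
= 78364164096 (after 14 factors)
= 470184984576 (after 15 factors)
= 2821109907456 (after 16 factors)
= 2821109907456

2821109907456


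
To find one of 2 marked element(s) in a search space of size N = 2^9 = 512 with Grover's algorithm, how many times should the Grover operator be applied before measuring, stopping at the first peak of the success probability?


After j Grover iterations the success probability is P(j) = sin^2((2j+1)*theta), where sin(theta) = sqrt(k/N).
N = 2^9 = 512, k = 2
sin(theta) = sqrt(k/N) = 0.0625
theta = arcsin(sqrt(k/N)) = 0.0625407618 rad
P(j) reaches its first maximum when (2j+1)*theta is as close as possible to pi/2, i.e. j = round(pi/(4*theta) - 1/2).
pi/(4*theta) - 1/2 = 12.0582
(For comparison, the common estimate pi/4 * sqrt(N/k) = 12.5664; the exact maximiser is used here.)
Optimal iterations = 12

12


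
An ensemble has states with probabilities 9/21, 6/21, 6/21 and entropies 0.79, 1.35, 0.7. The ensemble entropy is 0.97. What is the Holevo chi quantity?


chi = S(rho) - sum_i p_i * S(rho_i)
Weighted entropy = 9/21 * 0.79 + 6/21 * 1.35 + 6/21 * 0.7
= 0.9243
chi = 0.97 - 0.9243
= 0.0457

0.0457


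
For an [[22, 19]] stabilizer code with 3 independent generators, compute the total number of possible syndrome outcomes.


Each stabilizer generator gives a binary (+1 or -1) measurement outcome.
With 3 independent generators:
Total syndromes = 2^3
= 8

8


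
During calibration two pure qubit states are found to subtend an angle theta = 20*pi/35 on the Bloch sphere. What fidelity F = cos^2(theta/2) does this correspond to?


For states separated by angle theta on Bloch sphere:
F = cos^2(theta/2)
theta = 20*pi/35 = 1.7952
theta/2 = 0.8976
cos(theta/2) = 0.6235
F = 0.3887

0.3887


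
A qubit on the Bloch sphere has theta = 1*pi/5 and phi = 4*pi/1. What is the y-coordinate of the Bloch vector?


theta = 0.6283, phi = 12.5664
r_y = sin(theta)*sin(phi) = 0.5878 * 0.0000
r_y = 0.0000

0.0000


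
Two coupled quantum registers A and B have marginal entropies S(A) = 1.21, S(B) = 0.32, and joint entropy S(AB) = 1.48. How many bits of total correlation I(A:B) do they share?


I(A:B) = S(A) + S(B) - S(AB)
= 1.21 + 0.32 - 1.48
= 0.0500

0.0500


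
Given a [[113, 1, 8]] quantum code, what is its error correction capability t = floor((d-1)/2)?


Code parameters: [[113, 1, 8]], distance d = 8.
Number of correctable errors = floor((d-1)/2)
= floor((8 - 1)/2)
= floor(7/2)
= 3

3


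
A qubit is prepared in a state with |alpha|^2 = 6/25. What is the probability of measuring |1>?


|alpha|^2 = 6/25 = 0.2400
|beta|^2 = 1 - 6/25 = 19/25 = 0.7600
P(|1>) = |beta|^2 = 0.7600

0.7600


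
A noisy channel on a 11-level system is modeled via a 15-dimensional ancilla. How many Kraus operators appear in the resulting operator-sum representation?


Tracing out the environment in an orthonormal basis {|i>_E} gives Kraus operators K_i = <i|_E U |0>_E.
Number of Kraus operators = dim(H_env) = d_env
= 15

15


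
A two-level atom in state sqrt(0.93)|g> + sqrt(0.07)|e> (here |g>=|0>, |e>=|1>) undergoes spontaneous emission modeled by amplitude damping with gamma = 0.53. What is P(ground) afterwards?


For amplitude damping with parameter gamma on state sqrt(a)|0> + sqrt(b)|1>:
alpha^2 = 0.93, beta^2 = 0.07
P(|0>) = alpha^2 + gamma * beta^2
= 0.93 + 0.53 * 0.07
= 0.93 + 0.0371
= 0.9671

0.9671


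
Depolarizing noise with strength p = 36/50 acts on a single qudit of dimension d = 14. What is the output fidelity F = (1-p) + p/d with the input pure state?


F = (1-p) + p/d
= (1 - 0.7200) + 0.7200/14
= 0.2800 + 0.0514
= 0.3314

0.3314


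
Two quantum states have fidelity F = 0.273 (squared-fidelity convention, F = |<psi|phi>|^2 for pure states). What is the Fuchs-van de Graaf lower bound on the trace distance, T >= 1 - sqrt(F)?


Fuchs-van de Graaf (squared-fidelity convention): 1 - sqrt(F) <= T <= sqrt(1 - F).
Lower bound: T >= 1 - sqrt(F)
sqrt(F) = sqrt(0.273) = 0.5225
T >= 1 - 0.5225
T >= 0.4775

0.4775


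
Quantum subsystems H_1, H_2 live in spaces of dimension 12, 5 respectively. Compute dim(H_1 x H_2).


dim(H_1 x H_2) = 12 * 5
= 60

60


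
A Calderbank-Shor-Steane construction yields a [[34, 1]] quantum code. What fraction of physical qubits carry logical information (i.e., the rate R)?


Code rate R = k/n
= 1/34
= 0.0294

0.0294


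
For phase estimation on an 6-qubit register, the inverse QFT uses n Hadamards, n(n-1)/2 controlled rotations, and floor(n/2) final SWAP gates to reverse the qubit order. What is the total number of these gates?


Hadamard gates: 6
Controlled rotations: n*(n-1)/2 = 6*5/2 = 15
SWAP gates: floor(n/2) = floor(6/2) = 3
Total = 6 + 15 + 3
= 24

24


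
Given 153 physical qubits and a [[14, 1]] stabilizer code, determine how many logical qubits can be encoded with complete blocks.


Each code block uses 14 physical qubits for 1 logical qubit(s).
Number of complete blocks = floor(153 / 14) = 10
Logical qubits = 10 * 1
= 10

10


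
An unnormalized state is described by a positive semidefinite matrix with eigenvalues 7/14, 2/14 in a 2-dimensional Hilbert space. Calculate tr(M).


tr(M) = sum of eigenvalues
= 7/14 + 2/14
= 9/14
= 0.6429

0.6429


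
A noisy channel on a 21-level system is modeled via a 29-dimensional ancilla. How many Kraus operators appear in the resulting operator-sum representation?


Tracing out the environment in an orthonormal basis {|i>_E} gives Kraus operators K_i = <i|_E U |0>_E.
Number of Kraus operators = dim(H_env) = d_env
= 29

29


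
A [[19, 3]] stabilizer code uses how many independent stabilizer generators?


For an [[n,k]] stabilizer code:
Number of stabilizer generators = n - k
= 19 - 3
= 16

16


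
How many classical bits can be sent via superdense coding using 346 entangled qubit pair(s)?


Superdense coding allows 2 classical bits per shared entangled pair.
346 pair(s) -> 2 * 346 = 692 classical bits

692


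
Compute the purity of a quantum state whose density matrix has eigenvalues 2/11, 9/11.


tr(rho^2) = sum of eigenvalues squared
= (2/11)^2 + (9/11)^2
= (4 + 81) / 121
= 85/121
= 0.7025

0.7025


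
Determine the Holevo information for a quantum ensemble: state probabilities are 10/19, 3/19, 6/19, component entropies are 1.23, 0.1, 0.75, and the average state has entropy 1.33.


chi = S(rho) - sum_i p_i * S(rho_i)
Weighted entropy = 10/19 * 1.23 + 3/19 * 0.1 + 6/19 * 0.75
= 0.9000
chi = 1.33 - 0.9000
= 0.4300

0.4300


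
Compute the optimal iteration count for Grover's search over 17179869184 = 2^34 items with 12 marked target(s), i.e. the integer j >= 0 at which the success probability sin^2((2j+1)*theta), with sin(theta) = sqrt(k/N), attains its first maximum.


After j Grover iterations the success probability is P(j) = sin^2((2j+1)*theta), where sin(theta) = sqrt(k/N).
N = 2^34 = 17179869184, k = 12
sin(theta) = sqrt(k/N) = 2.642899792e-05
theta = arcsin(sqrt(k/N)) = 2.642899792e-05 rad
P(j) reaches its first maximum when (2j+1)*theta is as close as possible to pi/2, i.e. j = round(pi/(4*theta) - 1/2).
pi/(4*theta) - 1/2 = 29716.7888
(For comparison, the common estimate pi/4 * sqrt(N/k) = 29717.2888; the exact maximiser is used here.)
Optimal iterations = 29717

29717


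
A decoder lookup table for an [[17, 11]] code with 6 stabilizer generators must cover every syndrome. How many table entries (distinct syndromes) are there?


Each stabilizer generator gives a binary (+1 or -1) measurement outcome.
With 6 independent generators:
Total syndromes = 2^6
= 64

64


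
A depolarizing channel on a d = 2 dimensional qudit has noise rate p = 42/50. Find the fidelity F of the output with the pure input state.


F = (1-p) + p/d
= (1 - 0.8400) + 0.8400/2
= 0.1600 + 0.4200
= 0.5800

0.5800


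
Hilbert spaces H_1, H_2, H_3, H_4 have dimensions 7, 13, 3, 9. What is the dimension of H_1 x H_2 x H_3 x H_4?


dim(H_1 x H_2 x H_3 x H_4) = 7 * 13 * 3 * 9
= 91 * 3 * 9
= 273 * 9
= 2457

2457


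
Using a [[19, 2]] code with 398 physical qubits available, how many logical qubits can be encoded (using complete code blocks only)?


Each code block uses 19 physical qubits for 2 logical qubit(s).
Number of complete blocks = floor(398 / 19) = 20
Logical qubits = 20 * 2
= 40

40


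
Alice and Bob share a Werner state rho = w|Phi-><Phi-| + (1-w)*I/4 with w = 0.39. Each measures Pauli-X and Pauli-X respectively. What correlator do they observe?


|Phi-> = (|00> - |11>)/sqrt(2)
For the pure Bell state, <X_A X_B> = -1 (Bell-state Pauli correlator).
The maximally-mixed part I/4 has tr(I/4 * P tensor P) = 0 for any traceless Pauli P.
So <X_A X_B>_rho = w * (-1) + (1 - w) * 0
= 0.39 * (-1)
= -0.3900

-0.3900


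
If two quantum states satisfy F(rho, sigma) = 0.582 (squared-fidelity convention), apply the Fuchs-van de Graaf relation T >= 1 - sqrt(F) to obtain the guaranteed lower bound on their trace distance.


Fuchs-van de Graaf (squared-fidelity convention): 1 - sqrt(F) <= T <= sqrt(1 - F).
Lower bound: T >= 1 - sqrt(F)
sqrt(F) = sqrt(0.582) = 0.7629
T >= 1 - 0.7629
T >= 0.2371

0.2371


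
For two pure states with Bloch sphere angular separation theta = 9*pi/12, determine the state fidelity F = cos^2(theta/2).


For states separated by angle theta on Bloch sphere:
F = cos^2(theta/2)
theta = 9*pi/12 = 2.3562
theta/2 = 1.1781
cos(theta/2) = 0.3827
F = 0.1464

0.1464


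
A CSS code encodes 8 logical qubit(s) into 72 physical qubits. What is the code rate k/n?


Code rate R = k/n
= 8/72
= 0.1111

0.1111


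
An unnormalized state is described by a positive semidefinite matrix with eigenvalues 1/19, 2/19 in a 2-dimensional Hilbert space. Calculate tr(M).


tr(M) = sum of eigenvalues
= 1/19 + 2/19
= 3/19
= 0.1579

0.1579


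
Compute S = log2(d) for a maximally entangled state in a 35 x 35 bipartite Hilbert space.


For a maximally entangled state in d x d:
S = log2(d) = log2(35)
= 5.1293

5.1293


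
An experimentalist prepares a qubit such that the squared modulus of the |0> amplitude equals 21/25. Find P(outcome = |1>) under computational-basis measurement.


|alpha|^2 = 21/25 = 0.8400
|beta|^2 = 1 - 21/25 = 4/25 = 0.1600
P(|1>) = |beta|^2 = 0.1600

0.1600


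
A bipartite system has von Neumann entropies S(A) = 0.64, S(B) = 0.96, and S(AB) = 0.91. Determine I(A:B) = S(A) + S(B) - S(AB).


I(A:B) = S(A) + S(B) - S(AB)
= 0.64 + 0.96 - 0.91
= 0.6900

0.6900


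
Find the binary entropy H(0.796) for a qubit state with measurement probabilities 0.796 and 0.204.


S = -p*log2(p) - (1-p)*log2(1-p)
p = 0.7960, 1-p = 0.2040
= -0.7960 * log2(0.7960) - 0.2040 * log2(0.2040)
= -(-0.2620) - (-0.4678)
= 0.7299

0.7299


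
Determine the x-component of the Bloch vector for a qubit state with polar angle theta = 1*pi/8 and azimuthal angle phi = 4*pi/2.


theta = 0.3927, phi = 6.2832
r_x = sin(theta)*cos(phi) = 0.3827 * 1.0000
r_x = 0.3827

0.3827


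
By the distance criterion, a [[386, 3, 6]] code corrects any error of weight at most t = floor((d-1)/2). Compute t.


Code parameters: [[386, 3, 6]], distance d = 6.
Number of correctable errors = floor((d-1)/2)
= floor((6 - 1)/2)
= floor(5/2)
= 2

2


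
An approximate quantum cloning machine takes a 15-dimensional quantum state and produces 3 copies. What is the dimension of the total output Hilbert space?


Output space = H^(tensor 3) where dim(H) = 15
dim = 15^3
= 225 (after 2 factors)
= 3375 (after 3 factors)
= 3375

3375


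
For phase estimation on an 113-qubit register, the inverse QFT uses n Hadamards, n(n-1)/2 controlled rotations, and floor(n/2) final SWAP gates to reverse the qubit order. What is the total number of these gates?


Hadamard gates: 113
Controlled rotations: n*(n-1)/2 = 113*112/2 = 6328
SWAP gates: floor(n/2) = floor(113/2) = 56
Total = 113 + 6328 + 56
= 6497

6497


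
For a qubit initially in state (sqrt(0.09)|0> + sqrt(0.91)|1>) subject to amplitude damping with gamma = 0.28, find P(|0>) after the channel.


For amplitude damping with parameter gamma on state sqrt(a)|0> + sqrt(b)|1>:
alpha^2 = 0.09, beta^2 = 0.91
P(|0>) = alpha^2 + gamma * beta^2
= 0.09 + 0.28 * 0.91
= 0.09 + 0.2548
= 0.3448

0.3448


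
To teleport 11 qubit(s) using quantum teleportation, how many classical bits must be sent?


Quantum teleportation requires 2 classical bits per qubit teleported.
11 qubit(s) -> 2 * 11 = 22 classical bits

22


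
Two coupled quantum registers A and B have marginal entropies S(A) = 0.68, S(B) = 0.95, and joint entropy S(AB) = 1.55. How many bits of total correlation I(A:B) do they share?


I(A:B) = S(A) + S(B) - S(AB)
= 0.68 + 0.95 - 1.55
= 0.0800

0.0800


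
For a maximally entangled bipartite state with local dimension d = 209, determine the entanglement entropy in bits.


For a maximally entangled state in d x d:
S = log2(d) = log2(209)
= 7.7074

7.7074


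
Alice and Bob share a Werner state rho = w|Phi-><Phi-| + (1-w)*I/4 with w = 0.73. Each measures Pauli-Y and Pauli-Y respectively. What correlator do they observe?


|Phi-> = (|00> - |11>)/sqrt(2)
For the pure Bell state, <Y_A Y_B> = +1 (Bell-state Pauli correlator).
The maximally-mixed part I/4 has tr(I/4 * P tensor P) = 0 for any traceless Pauli P.
So <Y_A Y_B>_rho = w * (+1) + (1 - w) * 0
= 0.73 * (+1)
= 0.7300

0.7300


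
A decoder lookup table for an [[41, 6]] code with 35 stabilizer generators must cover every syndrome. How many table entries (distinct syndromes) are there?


Each stabilizer generator gives a binary (+1 or -1) measurement outcome.
With 35 independent generators:
Total syndromes = 2^35
= 34359738368

34359738368


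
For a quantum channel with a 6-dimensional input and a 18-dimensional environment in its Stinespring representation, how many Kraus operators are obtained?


Tracing out the environment in an orthonormal basis {|i>_E} gives Kraus operators K_i = <i|_E U |0>_E.
Number of Kraus operators = dim(H_env) = d_env
= 18

18


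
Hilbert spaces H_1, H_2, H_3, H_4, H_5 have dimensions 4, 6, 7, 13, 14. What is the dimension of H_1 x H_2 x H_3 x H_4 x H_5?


dim(H_1 x H_2 x H_3 x H_4 x H_5) = 4 * 6 * 7 * 13 * 14
= 24 * 7 * 13 * 14
= 168 * 13 * 14
= 2184 * 14
= 30576

30576


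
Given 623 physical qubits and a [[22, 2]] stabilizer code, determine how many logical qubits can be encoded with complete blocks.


Each code block uses 22 physical qubits for 2 logical qubit(s).
Number of complete blocks = floor(623 / 22) = 28
Logical qubits = 28 * 2
= 56

56


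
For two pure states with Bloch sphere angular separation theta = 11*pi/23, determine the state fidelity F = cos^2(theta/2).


For states separated by angle theta on Bloch sphere:
F = cos^2(theta/2)
theta = 11*pi/23 = 1.5025
theta/2 = 0.7513
cos(theta/2) = 0.7308
F = 0.5341

0.5341


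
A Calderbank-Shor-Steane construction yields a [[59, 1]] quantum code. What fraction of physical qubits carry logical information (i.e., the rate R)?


Code rate R = k/n
= 1/59
= 0.0169

0.0169


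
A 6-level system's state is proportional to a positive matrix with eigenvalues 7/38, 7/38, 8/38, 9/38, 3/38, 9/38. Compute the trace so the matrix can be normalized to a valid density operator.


tr(M) = sum of eigenvalues
= 7/38 + 7/38 + 8/38 + 9/38 + 3/38 + 9/38
= 43/38
= 1.1316

1.1316


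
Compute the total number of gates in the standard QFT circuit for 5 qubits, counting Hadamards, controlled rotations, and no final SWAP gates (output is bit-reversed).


Hadamard gates: 5
Controlled rotations: n*(n-1)/2 = 5*4/2 = 10
SWAP gates: 0 (omitted)
Total = 5 + 10
= 15

15


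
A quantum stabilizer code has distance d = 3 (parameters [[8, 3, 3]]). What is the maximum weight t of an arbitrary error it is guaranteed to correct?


Code parameters: [[8, 3, 3]], distance d = 3.
Number of correctable errors = floor((d-1)/2)
= floor((3 - 1)/2)
= floor(2/2)
= 1

1


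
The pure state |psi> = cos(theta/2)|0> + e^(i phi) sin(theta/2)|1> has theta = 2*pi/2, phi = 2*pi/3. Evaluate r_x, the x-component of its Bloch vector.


theta = 3.1416, phi = 2.0944
r_x = sin(theta)*cos(phi) = 0.0000 * -0.5000
r_x = 0.0000

0.0000


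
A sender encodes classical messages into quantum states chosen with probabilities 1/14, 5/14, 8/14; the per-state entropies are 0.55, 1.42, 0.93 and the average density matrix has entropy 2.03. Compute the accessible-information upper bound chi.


chi = S(rho) - sum_i p_i * S(rho_i)
Weighted entropy = 1/14 * 0.55 + 5/14 * 1.42 + 8/14 * 0.93
= 1.0779
chi = 2.03 - 1.0779
= 0.9521

0.9521


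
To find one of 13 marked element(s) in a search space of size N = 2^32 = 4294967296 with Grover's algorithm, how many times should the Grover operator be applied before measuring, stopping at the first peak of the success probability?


After j Grover iterations the success probability is P(j) = sin^2((2j+1)*theta), where sin(theta) = sqrt(k/N).
N = 2^32 = 4294967296, k = 13
sin(theta) = sqrt(k/N) = 5.501634637e-05
theta = arcsin(sqrt(k/N)) = 5.501634639e-05 rad
P(j) reaches its first maximum when (2j+1)*theta is as close as possible to pi/2, i.e. j = round(pi/(4*theta) - 1/2).
pi/(4*theta) - 1/2 = 14275.2238
(For comparison, the common estimate pi/4 * sqrt(N/k) = 14275.7238; the exact maximiser is used here.)
Optimal iterations = 14275

14275


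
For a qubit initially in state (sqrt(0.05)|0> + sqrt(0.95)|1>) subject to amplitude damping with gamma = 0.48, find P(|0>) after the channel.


For amplitude damping with parameter gamma on state sqrt(a)|0> + sqrt(b)|1>:
alpha^2 = 0.05, beta^2 = 0.95
P(|0>) = alpha^2 + gamma * beta^2
= 0.05 + 0.48 * 0.95
= 0.05 + 0.4560
= 0.5060

0.5060


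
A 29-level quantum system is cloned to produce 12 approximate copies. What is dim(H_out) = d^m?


Output space = H^(tensor 12) where dim(H) = 29
dim = 29^12
= 841 (after 2 factors)
= 24389 (after 3 factors)
= 707281 (after 4 factors)
= 20511149 (after 5 factors)
= 594823321 (after 6 factors)
= 17249876309 (after 7 factors)
= 500246412961 (after 8 factors)
= 14507145975869 (after 9 factors)
= 420707233300201 (after 10 factors)
= 12200509765705829 (after 11 factors)
= 353814783205469041 (after 12 factors)
= 353814783205469041

353814783205469041


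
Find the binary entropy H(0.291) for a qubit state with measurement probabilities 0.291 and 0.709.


S = -p*log2(p) - (1-p)*log2(1-p)
p = 0.2910, 1-p = 0.7090
= -0.2910 * log2(0.2910) - 0.7090 * log2(0.7090)
= -(-0.5182) - (-0.3518)
= 0.8700

0.8700


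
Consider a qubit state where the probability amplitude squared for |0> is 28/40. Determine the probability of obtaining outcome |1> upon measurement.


|alpha|^2 = 28/40 = 0.7000
|beta|^2 = 1 - 28/40 = 12/40 = 0.3000
P(|1>) = |beta|^2 = 0.3000

0.3000


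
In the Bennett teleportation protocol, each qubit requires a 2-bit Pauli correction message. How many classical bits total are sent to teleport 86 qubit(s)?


Quantum teleportation requires 2 classical bits per qubit teleported.
86 qubit(s) -> 2 * 86 = 172 classical bits

172


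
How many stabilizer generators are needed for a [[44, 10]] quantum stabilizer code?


For an [[n,k]] stabilizer code:
Number of stabilizer generators = n - k
= 44 - 10
= 34

34


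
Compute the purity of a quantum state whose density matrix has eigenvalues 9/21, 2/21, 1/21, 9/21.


tr(rho^2) = sum of eigenvalues squared
= (9/21)^2 + (2/21)^2 + (1/21)^2 + (9/21)^2
= (81 + 4 + 1 + 81) / 441
= 167/441
= 0.3787

0.3787


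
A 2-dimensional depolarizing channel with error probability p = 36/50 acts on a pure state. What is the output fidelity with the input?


F = (1-p) + p/d
= (1 - 0.7200) + 0.7200/2
= 0.2800 + 0.3600
= 0.6400

0.6400


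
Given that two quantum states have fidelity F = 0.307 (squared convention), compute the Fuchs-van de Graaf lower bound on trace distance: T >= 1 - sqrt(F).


Fuchs-van de Graaf (squared-fidelity convention): 1 - sqrt(F) <= T <= sqrt(1 - F).
Lower bound: T >= 1 - sqrt(F)
sqrt(F) = sqrt(0.307) = 0.5541
T >= 1 - 0.5541
T >= 0.4459

0.4459


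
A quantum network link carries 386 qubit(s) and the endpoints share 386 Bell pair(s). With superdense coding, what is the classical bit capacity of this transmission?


Superdense coding allows 2 classical bits per shared entangled pair.
386 pair(s) -> 2 * 386 = 772 classical bits

772


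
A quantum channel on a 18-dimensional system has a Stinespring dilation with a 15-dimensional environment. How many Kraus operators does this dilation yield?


Tracing out the environment in an orthonormal basis {|i>_E} gives Kraus operators K_i = <i|_E U |0>_E.
Number of Kraus operators = dim(H_env) = d_env
= 15

15


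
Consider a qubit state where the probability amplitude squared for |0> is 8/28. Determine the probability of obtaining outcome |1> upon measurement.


|alpha|^2 = 8/28 = 0.2857
|beta|^2 = 1 - 8/28 = 20/28 = 0.7143
P(|1>) = |beta|^2 = 0.7143

0.7143


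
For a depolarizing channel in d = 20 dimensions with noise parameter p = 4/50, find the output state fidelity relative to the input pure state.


F = (1-p) + p/d
= (1 - 0.0800) + 0.0800/20
= 0.9200 + 0.0040
= 0.9240

0.9240


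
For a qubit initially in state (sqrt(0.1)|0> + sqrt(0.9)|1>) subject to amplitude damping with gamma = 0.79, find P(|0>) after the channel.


For amplitude damping with parameter gamma on state sqrt(a)|0> + sqrt(b)|1>:
alpha^2 = 0.1, beta^2 = 0.9
P(|0>) = alpha^2 + gamma * beta^2
= 0.1 + 0.79 * 0.9
= 0.1 + 0.7110
= 0.8110

0.8110


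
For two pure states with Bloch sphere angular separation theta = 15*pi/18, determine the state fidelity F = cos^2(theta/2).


For states separated by angle theta on Bloch sphere:
F = cos^2(theta/2)
theta = 15*pi/18 = 2.6180
theta/2 = 1.3090
cos(theta/2) = 0.2588
F = 0.0670

0.0670


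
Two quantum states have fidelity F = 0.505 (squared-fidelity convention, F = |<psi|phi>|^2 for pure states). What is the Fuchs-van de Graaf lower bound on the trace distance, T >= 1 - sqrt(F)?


Fuchs-van de Graaf (squared-fidelity convention): 1 - sqrt(F) <= T <= sqrt(1 - F).
Lower bound: T >= 1 - sqrt(F)
sqrt(F) = sqrt(0.505) = 0.7106
T >= 1 - 0.7106
T >= 0.2894

0.2894


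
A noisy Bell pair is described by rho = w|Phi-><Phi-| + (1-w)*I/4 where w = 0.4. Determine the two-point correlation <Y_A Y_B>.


|Phi-> = (|00> - |11>)/sqrt(2)
For the pure Bell state, <Y_A Y_B> = +1 (Bell-state Pauli correlator).
The maximally-mixed part I/4 has tr(I/4 * P tensor P) = 0 for any traceless Pauli P.
So <Y_A Y_B>_rho = w * (+1) + (1 - w) * 0
= 0.4 * (+1)
= 0.4000

0.4000


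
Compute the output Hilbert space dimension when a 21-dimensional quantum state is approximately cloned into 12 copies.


Output space = H^(tensor 12) where dim(H) = 21
dim = 21^12
= 441 (after 2 factors)
= 9261 (after 3 factors)
= 194481 (after 4 factors)
= 4084101 (after 5 factors)
= 85766121 (after 6 factors)
= 1801088541 (after 7 factors)
= 37822859361 (after 8 factors)
= 794280046581 (after 9 factors)
= 16679880978201 (after 10 factors)
= 350277500542221 (after 11 factors)
= 7355827511386641 (after 12 factors)
= 7355827511386641

7355827511386641


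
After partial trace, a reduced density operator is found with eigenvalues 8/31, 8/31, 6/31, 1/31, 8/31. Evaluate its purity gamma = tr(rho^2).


tr(rho^2) = sum of eigenvalues squared
= (8/31)^2 + (8/31)^2 + (6/31)^2 + (1/31)^2 + (8/31)^2
= (64 + 64 + 36 + 1 + 64) / 961
= 229/961
= 0.2383

0.2383
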